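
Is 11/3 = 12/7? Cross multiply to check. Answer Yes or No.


Cross multiply to check 11/3 = 12/7
Left cross product: 11 * 7 = 77
Right cross product: 3 * 12 = 36
77 != 36
Not equal, so proportions differ => No

No


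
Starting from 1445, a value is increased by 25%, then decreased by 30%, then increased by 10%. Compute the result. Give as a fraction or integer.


Start: 1445
Step 1: increase by 25% => multiply by 125/100
  1445 * 125/100 = 7225/4
Step 2: decrease by 30% => multiply by 70/100
  7225/4 * 70/100 = 10115/8
Step 3: increase by 10% => multiply by 110/100
  10115/8 * 110/100 = 22253/16
Final value = 22253/16

22253/16


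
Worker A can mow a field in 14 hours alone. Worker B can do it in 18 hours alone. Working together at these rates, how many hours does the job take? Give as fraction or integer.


Rate of A = 1/14 job per hour
Rate of B = 1/18 job per hour
Combined rate = 1/14 + 1/18
Find common denominator: (18 + 14)/(14*18) = 32/252
Combined rate = 8/63 job per hour
Time together = 1 / (8/63) = 63/8 hours

63/8


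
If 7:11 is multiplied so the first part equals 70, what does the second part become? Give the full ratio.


Original ratio: 7:11
First term target: 70
Scale factor = 70 / 7 = 10
Multiply second term: 11 * 10 = 110
Equivalent ratio = 70:110

70:110


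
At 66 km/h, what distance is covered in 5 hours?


Using distance = speed * time
Speed = 66 km/h
Time = 5 hours
Distance = 66 * 5
= 330 km

330


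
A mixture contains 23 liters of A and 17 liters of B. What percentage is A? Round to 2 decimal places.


Volume of A = 23 L
Volume of B = 17 L
Total volume = 23 + 17 = 40 L
Percentage of A = (23/40) * 100
= 57.50%

57.50


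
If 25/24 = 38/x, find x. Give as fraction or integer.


Setting up: 25/24 = 38/x
Cross multiply: 25 * x = 24 * 38
25x = 912
x = 912/25
x = 912/25

912/25


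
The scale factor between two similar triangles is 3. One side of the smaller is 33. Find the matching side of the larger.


Similar triangles have proportional sides
Scale factor = 3
Smaller side = 33
Corresponding larger side = 33 * 3
= 99

99


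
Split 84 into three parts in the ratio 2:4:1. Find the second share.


Ratio = 2:4:1
Total parts = 2 + 4 + 1 = 7
Value per part = 84 / 7 = 12
First share = 2 * 12 = 24
Middle share = 4 * 12 = 48
Third share = 1 * 12 = 12

48


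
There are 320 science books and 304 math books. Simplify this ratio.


Find GCD(320, 304)
GCD = 16
Divide both by 16: 320/16 = 20, 304/16 = 19
Simplified ratio = 20:19

20:19


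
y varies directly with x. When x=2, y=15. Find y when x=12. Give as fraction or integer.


Direct proportion: y = kx
Find k: k = 15/2 = 15/2
Compute y at x=12: y = 15/2 * 12
y = 90

90


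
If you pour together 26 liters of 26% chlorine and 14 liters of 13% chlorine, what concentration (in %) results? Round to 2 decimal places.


Solute in mixture 1 = 26% of 26 L = 26*26/100 = 169/25 L
Solute in mixture 2 = 13% of 14 L = 14*13/100 = 91/50 L
Total solute = 169/25 + 91/50 = 429/50 L
Total volume = 26 + 14 = 40 L
Final concentration = 429/50/40 * 100 = 21.45%

21.45


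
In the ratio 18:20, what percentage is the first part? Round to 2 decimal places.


Total parts = 18 + 20 = 38
First part fraction = 18/38
Percentage = (18/38) * 100
= 0.473684 * 100
= 47.37%

47.37


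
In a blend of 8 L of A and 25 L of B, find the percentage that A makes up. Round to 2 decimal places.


Volume of A = 8 L
Volume of B = 25 L
Total volume = 8 + 25 = 33 L
Percentage of A = (8/33) * 100
= 24.24%

24.24


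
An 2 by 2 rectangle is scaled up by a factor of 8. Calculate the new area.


Original dimensions: 2 x 2
Enlargement factor = 8
New width = 2 * 8 = 16
New height = 2 * 8 = 16
New area = 16 * 16 = 256

256


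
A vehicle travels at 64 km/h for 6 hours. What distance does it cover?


Using distance = speed * time
Speed = 64 km/h
Time = 6 hours
Distance = 64 * 6
= 384 km

384


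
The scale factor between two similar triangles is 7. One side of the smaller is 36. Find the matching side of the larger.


Similar triangles have proportional sides
Scale factor = 7
Smaller side = 36
Corresponding larger side = 36 * 7
= 252

252


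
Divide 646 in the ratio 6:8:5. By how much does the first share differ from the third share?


Total parts = 6 + 8 + 5 = 19
Value per part = 646 / 19 = 34
Shares: 6*34=204, 8*34=272, 5*34=170
First share = 204, third share = 170
Difference = |204 - 170| = 34

34


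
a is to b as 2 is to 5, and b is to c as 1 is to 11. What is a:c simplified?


Given a:b = 2:5 and b:c = 1:11
Make b consistent. Multiply first ratio by 1: a:b = 2:5
Multiply second ratio by 5: b:c = 5:55
Now b = 5 in both, so a:b:c = 2:5:55
Therefore a:c = 2:55
Simplify by GCD: a:c = 2:55

2:55


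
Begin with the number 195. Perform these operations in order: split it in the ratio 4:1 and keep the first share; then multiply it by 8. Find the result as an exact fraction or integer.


Start with 195.
Step 1: Split 4:1, first share = 195 * 4/5 = 156
Step 2: Multiply by 8: 156 * 8 = 1248
Final result = 1248

1248


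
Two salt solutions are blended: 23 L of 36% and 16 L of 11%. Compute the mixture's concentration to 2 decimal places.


Solute in mixture 1 = 36% of 23 L = 23*36/100 = 207/25 L
Solute in mixture 2 = 11% of 16 L = 16*11/100 = 44/25 L
Total solute = 207/25 + 44/25 = 251/25 L
Total volume = 23 + 16 = 39 L
Final concentration = 251/25/39 * 100 = 25.74%

25.74


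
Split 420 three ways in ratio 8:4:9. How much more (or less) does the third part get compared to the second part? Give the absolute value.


Total parts = 8 + 4 + 9 = 21
Value per part = 420 / 21 = 20
Shares: 8*20=160, 4*20=80, 9*20=180
Third share = 180, second share = 80
Difference = |180 - 80| = 100

100


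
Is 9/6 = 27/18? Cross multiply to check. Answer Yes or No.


Cross multiply to check 9/6 = 27/18
Left cross product: 9 * 18 = 162
Right cross product: 6 * 27 = 162
162 = 162
Equal, so proportions match => Yes

Yes


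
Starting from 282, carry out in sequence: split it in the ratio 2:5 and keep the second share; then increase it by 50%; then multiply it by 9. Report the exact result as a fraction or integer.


Start with 282.
Step 1: Split 2:5, second share = 282 * 5/7 = 1410/7
Step 2: Increase by 50%: 1410/7 * 150/100 = 2115/7
Step 3: Multiply by 9: 2115/7 * 9 = 19035/7
Final result = 19035/7

19035/7


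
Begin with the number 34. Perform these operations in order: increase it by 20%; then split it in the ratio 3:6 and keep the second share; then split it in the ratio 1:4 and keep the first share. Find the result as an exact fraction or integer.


Start with 34.
Step 1: Increase by 20%: 34 * 120/100 = 204/5
Step 2: Split 3:6, second share = 204/5 * 6/9 = 136/5
Step 3: Split 1:4, first share = 136/5 * 1/5 = 136/25
Final result = 136/25

136/25


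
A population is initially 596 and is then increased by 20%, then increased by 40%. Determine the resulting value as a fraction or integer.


Start: 596
Step 1: increase by 20% => multiply by 120/100
  596 * 120/100 = 3576/5
Step 2: increase by 40% => multiply by 140/100
  3576/5 * 140/100 = 25032/25
Final value = 25032/25

25032/25


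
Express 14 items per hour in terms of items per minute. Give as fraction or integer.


Converting from per hour to per minute
Rate = 14 items per hour
Divide by 60: 14/60
= 7/30 items per minute

7/30


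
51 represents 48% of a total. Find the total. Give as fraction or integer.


Given: 51 is 48% of the whole
Set up: 51 = 48/100 * whole
whole = 51 * 100 / 48
whole = 5100 / 48
whole = 425/4

425/4


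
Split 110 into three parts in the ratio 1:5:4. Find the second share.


Ratio = 1:5:4
Total parts = 1 + 5 + 4 = 10
Value per part = 110 / 10 = 11
First share = 1 * 11 = 11
Middle share = 5 * 11 = 55
Third share = 4 * 11 = 44

55


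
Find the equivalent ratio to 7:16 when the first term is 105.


Original ratio: 7:16
First term target: 105
Scale factor = 105 / 7 = 15
Multiply second term: 16 * 15 = 240
Equivalent ratio = 105:240

105:240


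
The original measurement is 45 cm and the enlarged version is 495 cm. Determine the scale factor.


Original length = 45 cm
Scaled length = 495 cm
Scale factor = 495 / 45
= 11

11


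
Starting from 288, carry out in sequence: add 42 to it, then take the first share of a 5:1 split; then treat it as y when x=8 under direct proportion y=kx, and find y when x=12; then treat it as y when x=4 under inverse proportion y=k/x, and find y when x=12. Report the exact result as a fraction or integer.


Start with 288.
Step 1: Add 42: 288+42=330; split 5:1 first = 330*5/6 = 275
Step 2: Direct prop: k = (275)/8; new y = k*12 = 275*12/8 = 825/2
Step 3: Inverse prop: k = (825/2)*4; new y = k/12 = 825/2*4/12 = 275/2
Final result = 275/2

275/2


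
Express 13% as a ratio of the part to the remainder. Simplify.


Part = 13%, Remainder = 87%
Ratio = 13:87
GCD(13, 87) = 1
Simplify: 13:87 = 13:87

13:87


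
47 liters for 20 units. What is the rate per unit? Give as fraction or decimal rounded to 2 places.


Total liters = 47
Number of units = 20
Unit rate = 47 / 20
= 2.35 liters per unit

2.35


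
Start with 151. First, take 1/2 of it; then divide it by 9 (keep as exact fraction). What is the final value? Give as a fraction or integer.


Start with 151.
Step 1: Take 1/2: 151 * 1/2 = 151/2
Step 2: Divide by 9: 151/2 / 9 = 151/18
Final result = 151/18

151/18


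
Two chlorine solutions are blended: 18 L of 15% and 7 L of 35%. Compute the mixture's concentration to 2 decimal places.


Solute in mixture 1 = 15% of 18 L = 18*15/100 = 27/10 L
Solute in mixture 2 = 35% of 7 L = 7*35/100 = 49/20 L
Total solute = 27/10 + 49/20 = 103/20 L
Total volume = 18 + 7 = 25 L
Final concentration = 103/20/25 * 100 = 20.60%

20.60


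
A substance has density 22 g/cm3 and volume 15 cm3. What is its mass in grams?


Using mass = density * volume
Density = 22 g/cm3
Volume = 15 cm3
Mass = 22 * 15
= 330 g

330


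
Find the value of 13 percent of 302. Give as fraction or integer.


Compute 13% of 302
Convert percentage: 13% = 13/100
Multiply: 302 * 13/100
= 3926/100
= 1963/50

1963/50


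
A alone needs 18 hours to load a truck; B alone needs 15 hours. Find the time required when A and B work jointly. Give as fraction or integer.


Rate of A = 1/18 job per hour
Rate of B = 1/15 job per hour
Combined rate = 1/18 + 1/15
Find common denominator: (15 + 18)/(18*15) = 33/270
Combined rate = 11/90 job per hour
Time together = 1 / (11/90) = 90/11 hours

90/11


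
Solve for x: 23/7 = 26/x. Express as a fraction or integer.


Setting up: 23/7 = 26/x
Cross multiply: 23 * x = 7 * 26
23x = 182
x = 182/23
x = 182/23

182/23


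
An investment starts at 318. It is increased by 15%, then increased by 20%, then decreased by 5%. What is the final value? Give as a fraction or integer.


Start: 318
Step 1: increase by 15% => multiply by 115/100
  318 * 115/100 = 3657/10
Step 2: increase by 20% => multiply by 120/100
  3657/10 * 120/100 = 10971/25
Step 3: decrease by 5% => multiply by 95/100
  10971/25 * 95/100 = 208449/500
Final value = 208449/500

208449/500


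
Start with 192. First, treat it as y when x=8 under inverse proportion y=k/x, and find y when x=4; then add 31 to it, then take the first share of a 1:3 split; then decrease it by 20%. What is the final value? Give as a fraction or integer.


Start with 192.
Step 1: Inverse prop: k = (192)*8; new y = k/4 = 192*8/4 = 384
Step 2: Add 31: 384+31=415; split 1:3 first = 415*1/4 = 415/4
Step 3: Decrease by 20%: 415/4 * 80/100 = 83
Final result = 83

83


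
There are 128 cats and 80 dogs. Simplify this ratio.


Find GCD(128, 80)
GCD = 16
Divide both by 16: 128/16 = 8, 80/16 = 5
Simplified ratio = 8:5

8:5


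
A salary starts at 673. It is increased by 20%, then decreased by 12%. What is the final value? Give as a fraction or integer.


Start: 673
Step 1: increase by 20% => multiply by 120/100
  673 * 120/100 = 4038/5
Step 2: decrease by 12% => multiply by 88/100
  4038/5 * 88/100 = 88836/125
Final value = 88836/125

88836/125


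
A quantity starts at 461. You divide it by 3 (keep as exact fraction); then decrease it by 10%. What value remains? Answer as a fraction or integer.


Start with 461.
Step 1: Divide by 3: 461 / 3 = 461/3
Step 2: Decrease by 10%: 461/3 * 90/100 = 1383/10
Final result = 1383/10

1383/10


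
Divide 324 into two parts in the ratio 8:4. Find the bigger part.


Total parts = 8 + 4 = 12
Value per part = 324 / 12 = 27
First share = 8 * 27 = 216
Second share = 4 * 27 = 108
Larger share = 216

216


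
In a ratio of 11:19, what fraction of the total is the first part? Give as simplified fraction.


Total parts = 11 + 19 = 30
First part fraction = 11/30
Simplify: 11/30 = 11/30

11/30


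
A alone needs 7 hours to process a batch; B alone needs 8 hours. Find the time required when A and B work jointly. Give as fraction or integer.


Rate of A = 1/7 job per hour
Rate of B = 1/8 job per hour
Combined rate = 1/7 + 1/8
Find common denominator: (8 + 7)/(7*8) = 15/56
Combined rate = 15/56 job per hour
Time together = 1 / (15/56) = 56/15 hours

56/15


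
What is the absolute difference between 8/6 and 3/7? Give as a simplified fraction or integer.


Simplify: 8/6 = 4/3 and 3/7 = 3/7
Find common denominator: LCD = 21
Convert: 28/21 and 9/21
Difference = |28 - 9|/21 = 19/21
Simplified = 19/21

19/21


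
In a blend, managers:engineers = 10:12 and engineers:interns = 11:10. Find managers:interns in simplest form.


Given a:b = 10:12 and b:c = 11:10
Make b consistent. Multiply first ratio by 11: a:b = 110:132
Multiply second ratio by 12: b:c = 132:120
Now b = 132 in both, so a:b:c = 110:132:120
Therefore a:c = 110:120
Simplify by GCD: a:c = 11:12

11:12


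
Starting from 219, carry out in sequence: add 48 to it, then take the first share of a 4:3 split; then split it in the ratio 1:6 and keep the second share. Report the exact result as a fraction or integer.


Start with 219.
Step 1: Add 48: 219+48=267; split 4:3 first = 267*4/7 = 1068/7
Step 2: Split 1:6, second share = 1068/7 * 6/7 = 6408/49
Final result = 6408/49

6408/49


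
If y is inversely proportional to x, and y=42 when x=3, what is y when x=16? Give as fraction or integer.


Inverse proportion: y = k/x
Find k: k = 3 * 42 = 126
Compute y at x=16: y = 126/16
y = 63/8

63/8


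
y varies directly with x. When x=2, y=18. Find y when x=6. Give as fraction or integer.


Direct proportion: y = kx
Find k: k = 18/2 = 9
Compute y at x=6: y = 9 * 6
y = 54

54


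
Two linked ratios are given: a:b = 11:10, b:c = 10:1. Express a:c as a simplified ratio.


Given a:b = 11:10 and b:c = 10:1
Make b consistent. Multiply first ratio by 10: a:b = 110:100
Multiply second ratio by 10: b:c = 100:10
Now b = 100 in both, so a:b:c = 110:100:10
Therefore a:c = 110:10
Simplify by GCD: a:c = 11:1

11:1


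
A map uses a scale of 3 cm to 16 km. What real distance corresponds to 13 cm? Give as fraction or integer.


Map scale: 3 cm = 16 km
Measured distance on map = 13 cm
Set up proportion: 13 * 16 / 3
= 208 / 3
= 208/3 km

208/3


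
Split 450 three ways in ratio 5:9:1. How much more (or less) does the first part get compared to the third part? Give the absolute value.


Total parts = 5 + 9 + 1 = 15
Value per part = 450 / 15 = 30
Shares: 5*30=150, 9*30=270, 1*30=30
First share = 150, third share = 30
Difference = |150 - 30| = 120

120


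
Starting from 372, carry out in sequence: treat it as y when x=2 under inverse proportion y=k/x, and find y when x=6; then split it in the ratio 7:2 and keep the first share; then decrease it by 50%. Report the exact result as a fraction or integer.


Start with 372.
Step 1: Inverse prop: k = (372)*2; new y = k/6 = 372*2/6 = 124
Step 2: Split 7:2, first share = 124 * 7/9 = 868/9
Step 3: Decrease by 50%: 868/9 * 50/100 = 434/9
Final result = 434/9

434/9


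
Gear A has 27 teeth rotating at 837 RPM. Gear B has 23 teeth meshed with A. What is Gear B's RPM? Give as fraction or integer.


Gear ratio: teeth_A * RPM_A = teeth_B * RPM_B
27 * 837 = 23 * RPM_B
22599 = 23 * RPM_B
RPM_B = 22599 / 23
RPM_B = 22599/23

22599/23


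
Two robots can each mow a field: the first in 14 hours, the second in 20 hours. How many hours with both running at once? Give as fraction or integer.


Rate of A = 1/14 job per hour
Rate of B = 1/20 job per hour
Combined rate = 1/14 + 1/20
Find common denominator: (20 + 14)/(14*20) = 34/280
Combined rate = 17/140 job per hour
Time together = 1 / (17/140) = 140/17 hours

140/17


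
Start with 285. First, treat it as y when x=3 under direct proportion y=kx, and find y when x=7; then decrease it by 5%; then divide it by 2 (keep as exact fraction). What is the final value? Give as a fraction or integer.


Start with 285.
Step 1: Direct prop: k = (285)/3; new y = k*7 = 285*7/3 = 665
Step 2: Decrease by 5%: 665 * 95/100 = 2527/4
Step 3: Divide by 2: 2527/4 / 2 = 2527/8
Final result = 2527/8

2527/8


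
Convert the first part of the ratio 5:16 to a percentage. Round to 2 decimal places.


Total parts = 5 + 16 = 21
First part fraction = 5/21
Percentage = (5/21) * 100
= 0.238095 * 100
= 23.81%

23.81


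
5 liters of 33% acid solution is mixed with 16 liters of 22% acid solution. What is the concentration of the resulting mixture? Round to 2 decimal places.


Solute in mixture 1 = 33% of 5 L = 5*33/100 = 33/20 L
Solute in mixture 2 = 22% of 16 L = 16*22/100 = 88/25 L
Total solute = 33/20 + 88/25 = 517/100 L
Total volume = 5 + 16 = 21 L
Final concentration = 517/100/21 * 100 = 24.62%

24.62


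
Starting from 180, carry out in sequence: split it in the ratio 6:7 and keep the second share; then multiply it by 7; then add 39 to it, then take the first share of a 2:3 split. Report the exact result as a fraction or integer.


Start with 180.
Step 1: Split 6:7, second share = 180 * 7/13 = 1260/13
Step 2: Multiply by 7: 1260/13 * 7 = 8820/13
Step 3: Add 39: 8820/13+39=9327/13; split 2:3 first = 9327/13*2/5 = 18654/65
Final result = 18654/65

18654/65


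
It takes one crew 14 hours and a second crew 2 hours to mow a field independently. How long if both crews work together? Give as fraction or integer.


Rate of A = 1/14 job per hour
Rate of B = 1/2 job per hour
Combined rate = 1/14 + 1/2
Find common denominator: (2 + 14)/(14*2) = 16/28
Combined rate = 4/7 job per hour
Time together = 1 / (4/7) = 7/4 hours

7/4


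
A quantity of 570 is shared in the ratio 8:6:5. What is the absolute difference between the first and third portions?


Total parts = 8 + 6 + 5 = 19
Value per part = 570 / 19 = 30
Shares: 8*30=240, 6*30=180, 5*30=150
First share = 240, third share = 150
Difference = |240 - 150| = 90

90


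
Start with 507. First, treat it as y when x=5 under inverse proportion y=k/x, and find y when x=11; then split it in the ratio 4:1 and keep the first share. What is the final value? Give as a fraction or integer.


Start with 507.
Step 1: Inverse prop: k = (507)*5; new y = k/11 = 507*5/11 = 2535/11
Step 2: Split 4:1, first share = 2535/11 * 4/5 = 2028/11
Final result = 2028/11

2028/11


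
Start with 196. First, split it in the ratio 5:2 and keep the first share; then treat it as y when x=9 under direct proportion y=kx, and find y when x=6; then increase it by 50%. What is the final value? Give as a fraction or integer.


Start with 196.
Step 1: Split 5:2, first share = 196 * 5/7 = 140
Step 2: Direct prop: k = (140)/9; new y = k*6 = 140*6/9 = 280/3
Step 3: Increase by 50%: 280/3 * 150/100 = 140
Final result = 140

140


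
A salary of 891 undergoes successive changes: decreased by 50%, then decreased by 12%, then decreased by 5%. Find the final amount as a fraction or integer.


Start: 891
Step 1: decrease by 50% => multiply by 50/100
  891 * 50/100 = 891/2
Step 2: decrease by 12% => multiply by 88/100
  891/2 * 88/100 = 9801/25
Step 3: decrease by 5% => multiply by 95/100
  9801/25 * 95/100 = 186219/500
Final value = 186219/500

186219/500


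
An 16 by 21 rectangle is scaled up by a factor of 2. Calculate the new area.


Original dimensions: 16 x 21
Enlargement factor = 2
New width = 16 * 2 = 32
New height = 21 * 2 = 42
New area = 32 * 42 = 1344

1344


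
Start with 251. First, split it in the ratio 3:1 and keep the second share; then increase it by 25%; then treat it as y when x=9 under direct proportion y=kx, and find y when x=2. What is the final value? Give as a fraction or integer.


Start with 251.
Step 1: Split 3:1, second share = 251 * 1/4 = 251/4
Step 2: Increase by 25%: 251/4 * 125/100 = 1255/16
Step 3: Direct prop: k = (1255/16)/9; new y = k*2 = 1255/16*2/9 = 1255/72
Final result = 1255/72

1255/72


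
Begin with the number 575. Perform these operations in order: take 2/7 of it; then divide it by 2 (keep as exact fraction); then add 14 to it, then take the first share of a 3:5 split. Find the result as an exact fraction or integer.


Start with 575.
Step 1: Take 2/7: 575 * 2/7 = 1150/7
Step 2: Divide by 2: 1150/7 / 2 = 575/7
Step 3: Add 14: 575/7+14=673/7; split 3:5 first = 673/7*3/8 = 2019/56
Final result = 2019/56

2019/56


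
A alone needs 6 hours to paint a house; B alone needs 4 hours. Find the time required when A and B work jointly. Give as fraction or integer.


Rate of A = 1/6 job per hour
Rate of B = 1/4 job per hour
Combined rate = 1/6 + 1/4
Find common denominator: (4 + 6)/(6*4) = 10/24
Combined rate = 5/12 job per hour
Time together = 1 / (5/12) = 12/5 hours

12/5


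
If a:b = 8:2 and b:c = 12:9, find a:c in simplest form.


Given a:b = 8:2 and b:c = 12:9
Make b consistent. Multiply first ratio by 12: a:b = 96:24
Multiply second ratio by 2: b:c = 24:18
Now b = 24 in both, so a:b:c = 96:24:18
Therefore a:c = 96:18
Simplify by GCD: a:c = 16:3

16:3


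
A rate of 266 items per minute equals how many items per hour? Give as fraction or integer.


Converting from per minute to per hour
Rate = 266 items per minute
Multiply by 60: 266 * 60
= 15960 items per hour

15960


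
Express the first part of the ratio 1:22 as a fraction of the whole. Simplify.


Total parts = 1 + 22 = 23
First part fraction = 1/23
Simplify: 1/23 = 1/23

1/23


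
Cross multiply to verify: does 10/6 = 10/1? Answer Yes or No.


Cross multiply to check 10/6 = 10/1
Left cross product: 10 * 1 = 10
Right cross product: 6 * 10 = 60
10 != 60
Not equal, so proportions differ => No

No


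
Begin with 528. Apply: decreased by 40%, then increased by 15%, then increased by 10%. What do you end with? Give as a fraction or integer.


Start: 528
Step 1: decrease by 40% => multiply by 60/100
  528 * 60/100 = 1584/5
Step 2: increase by 15% => multiply by 115/100
  1584/5 * 115/100 = 9108/25
Step 3: increase by 10% => multiply by 110/100
  9108/25 * 110/100 = 50094/125
Final value = 50094/125

50094/125


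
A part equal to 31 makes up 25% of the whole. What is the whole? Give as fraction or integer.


Given: 31 is 25% of the whole
Set up: 31 = 25/100 * whole
whole = 31 * 100 / 25
whole = 3100 / 25
whole = 124

124


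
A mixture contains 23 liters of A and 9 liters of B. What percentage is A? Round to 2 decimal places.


Volume of A = 23 L
Volume of B = 9 L
Total volume = 23 + 9 = 32 L
Percentage of A = (23/32) * 100
= 71.88%

71.88


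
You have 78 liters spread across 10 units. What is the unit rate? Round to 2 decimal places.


Total liters = 78
Number of units = 10
Unit rate = 78 / 10
= 7.80 liters per unit

7.80


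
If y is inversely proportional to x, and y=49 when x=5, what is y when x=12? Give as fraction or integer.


Inverse proportion: y = k/x
Find k: k = 5 * 49 = 245
Compute y at x=12: y = 245/12
y = 245/12

245/12


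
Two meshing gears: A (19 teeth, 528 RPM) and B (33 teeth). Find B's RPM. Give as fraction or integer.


Gear ratio: teeth_A * RPM_A = teeth_B * RPM_B
19 * 528 = 33 * RPM_B
10032 = 33 * RPM_B
RPM_B = 10032 / 33
RPM_B = 304

304


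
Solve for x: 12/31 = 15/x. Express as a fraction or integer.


Setting up: 12/31 = 15/x
Cross multiply: 12 * x = 31 * 15
12x = 465
x = 465/12
x = 155/4

155/4


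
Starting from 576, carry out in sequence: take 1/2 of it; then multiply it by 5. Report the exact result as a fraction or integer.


Start with 576.
Step 1: Take 1/2: 576 * 1/2 = 288
Step 2: Multiply by 5: 288 * 5 = 1440
Final result = 1440

1440


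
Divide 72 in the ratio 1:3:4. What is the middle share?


Ratio = 1:3:4
Total parts = 1 + 3 + 4 = 8
Value per part = 72 / 8 = 9
First share = 1 * 9 = 9
Middle share = 3 * 9 = 27
Third share = 4 * 9 = 36

27


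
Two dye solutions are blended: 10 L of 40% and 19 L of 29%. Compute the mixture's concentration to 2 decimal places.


Solute in mixture 1 = 40% of 10 L = 10*40/100 = 4 L
Solute in mixture 2 = 29% of 19 L = 19*29/100 = 551/100 L
Total solute = 4 + 551/100 = 951/100 L
Total volume = 10 + 19 = 29 L
Final concentration = 951/100/29 * 100 = 32.79%

32.79


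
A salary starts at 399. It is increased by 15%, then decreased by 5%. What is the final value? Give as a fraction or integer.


Start: 399
Step 1: increase by 15% => multiply by 115/100
  399 * 115/100 = 9177/20
Step 2: decrease by 5% => multiply by 95/100
  9177/20 * 95/100 = 174363/400
Final value = 174363/400

174363/400


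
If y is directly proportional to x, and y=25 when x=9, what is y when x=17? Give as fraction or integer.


Direct proportion: y = kx
Find k: k = 25/9 = 25/9
Compute y at x=17: y = 25/9 * 17
y = 425/9

425/9


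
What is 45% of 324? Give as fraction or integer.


Compute 45% of 324
Convert percentage: 45% = 45/100
Multiply: 324 * 45/100
= 14580/100
= 729/5

729/5


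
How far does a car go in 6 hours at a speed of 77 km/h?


Using distance = speed * time
Speed = 77 km/h
Time = 6 hours
Distance = 77 * 6
= 462 km

462


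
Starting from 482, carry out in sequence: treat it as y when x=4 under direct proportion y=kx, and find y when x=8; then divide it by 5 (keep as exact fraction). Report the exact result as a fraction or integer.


Start with 482.
Step 1: Direct prop: k = (482)/4; new y = k*8 = 482*8/4 = 964
Step 2: Divide by 5: 964 / 5 = 964/5
Final result = 964/5

964/5


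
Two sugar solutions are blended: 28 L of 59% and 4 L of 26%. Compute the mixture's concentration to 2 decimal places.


Solute in mixture 1 = 59% of 28 L = 28*59/100 = 413/25 L
Solute in mixture 2 = 26% of 4 L = 4*26/100 = 26/25 L
Total solute = 413/25 + 26/25 = 439/25 L
Total volume = 28 + 4 = 32 L
Final concentration = 439/25/32 * 100 = 54.88%

54.88


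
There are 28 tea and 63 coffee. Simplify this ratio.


Find GCD(28, 63)
GCD = 7
Divide both by 7: 28/7 = 4, 63/7 = 9
Simplified ratio = 4:9

4:9


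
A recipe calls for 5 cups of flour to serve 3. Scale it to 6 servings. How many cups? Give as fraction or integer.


Original: 5 cups for 3 servings
Target servings = 6
Scaling factor = 6/3
New amount = 5 * 6/3
= 30/3
= 10 cups

10


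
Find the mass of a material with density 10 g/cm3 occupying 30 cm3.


Using mass = density * volume
Density = 10 g/cm3
Volume = 30 cm3
Mass = 10 * 30
= 300 g

300


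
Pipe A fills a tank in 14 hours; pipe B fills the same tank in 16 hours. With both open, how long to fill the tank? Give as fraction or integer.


Rate of A = 1/14 job per hour
Rate of B = 1/16 job per hour
Combined rate = 1/14 + 1/16
Find common denominator: (16 + 14)/(14*16) = 30/224
Combined rate = 15/112 job per hour
Time together = 1 / (15/112) = 112/15 hours

112/15


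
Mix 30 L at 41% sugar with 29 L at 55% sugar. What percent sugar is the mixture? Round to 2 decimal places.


Solute in mixture 1 = 41% of 30 L = 30*41/100 = 123/10 L
Solute in mixture 2 = 55% of 29 L = 29*55/100 = 319/20 L
Total solute = 123/10 + 319/20 = 113/4 L
Total volume = 30 + 29 = 59 L
Final concentration = 113/4/59 * 100 = 47.88%

47.88


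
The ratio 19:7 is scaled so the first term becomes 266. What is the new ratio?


Original ratio: 19:7
First term target: 266
Scale factor = 266 / 19 = 14
Multiply second term: 7 * 14 = 98
Equivalent ratio = 266:98

266:98


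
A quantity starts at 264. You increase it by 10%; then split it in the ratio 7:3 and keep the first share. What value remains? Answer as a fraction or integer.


Start with 264.
Step 1: Increase by 10%: 264 * 110/100 = 1452/5
Step 2: Split 7:3, first share = 1452/5 * 7/10 = 5082/25
Final result = 5082/25

5082/25


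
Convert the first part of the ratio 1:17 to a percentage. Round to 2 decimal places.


Total parts = 1 + 17 = 18
First part fraction = 1/18
Percentage = (1/18) * 100
= 0.055556 * 100
= 5.56%

5.56


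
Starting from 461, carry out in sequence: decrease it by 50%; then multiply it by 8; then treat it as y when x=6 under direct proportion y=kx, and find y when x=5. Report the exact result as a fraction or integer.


Start with 461.
Step 1: Decrease by 50%: 461 * 50/100 = 461/2
Step 2: Multiply by 8: 461/2 * 8 = 1844
Step 3: Direct prop: k = (1844)/6; new y = k*5 = 1844*5/6 = 4610/3
Final result = 4610/3

4610/3


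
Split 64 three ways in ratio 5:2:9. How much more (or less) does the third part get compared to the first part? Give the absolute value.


Total parts = 5 + 2 + 9 = 16
Value per part = 64 / 16 = 4
Shares: 5*4=20, 2*4=8, 9*4=36
Third share = 36, first share = 20
Difference = |36 - 20| = 16

16


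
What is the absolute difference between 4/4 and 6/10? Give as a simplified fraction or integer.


Simplify: 4/4 = 1 and 6/10 = 3/5
Find common denominator: LCD = 5
Convert: 5/5 and 3/5
Difference = |5 - 3|/5 = 2/5
Simplified = 2/5

2/5


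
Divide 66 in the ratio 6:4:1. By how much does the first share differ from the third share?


Total parts = 6 + 4 + 1 = 11
Value per part = 66 / 11 = 6
Shares: 6*6=36, 4*6=24, 1*6=6
First share = 36, third share = 6
Difference = |36 - 6| = 30

30


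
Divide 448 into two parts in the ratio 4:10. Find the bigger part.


Total parts = 4 + 10 = 14
Value per part = 448 / 14 = 32
First share = 4 * 32 = 128
Second share = 10 * 32 = 320
Larger share = 320

320


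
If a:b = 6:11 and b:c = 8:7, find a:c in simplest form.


Given a:b = 6:11 and b:c = 8:7
Make b consistent. Multiply first ratio by 8: a:b = 48:88
Multiply second ratio by 11: b:c = 88:77
Now b = 88 in both, so a:b:c = 48:88:77
Therefore a:c = 48:77
Simplify by GCD: a:c = 48:77

48:77


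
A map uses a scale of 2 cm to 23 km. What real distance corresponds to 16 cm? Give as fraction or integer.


Map scale: 2 cm = 23 km
Measured distance on map = 16 cm
Set up proportion: 16 * 23 / 2
= 368 / 2
= 184 km

184


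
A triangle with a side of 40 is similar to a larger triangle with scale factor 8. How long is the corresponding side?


Similar triangles have proportional sides
Scale factor = 8
Smaller side = 40
Corresponding larger side = 40 * 8
= 320

320


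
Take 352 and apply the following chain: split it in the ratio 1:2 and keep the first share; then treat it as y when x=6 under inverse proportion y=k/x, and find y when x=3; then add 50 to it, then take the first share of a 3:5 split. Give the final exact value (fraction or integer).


Start with 352.
Step 1: Split 1:2, first share = 352 * 1/3 = 352/3
Step 2: Inverse prop: k = (352/3)*6; new y = k/3 = 352/3*6/3 = 704/3
Step 3: Add 50: 704/3+50=854/3; split 3:5 first = 854/3*3/8 = 427/4
Final result = 427/4

427/4


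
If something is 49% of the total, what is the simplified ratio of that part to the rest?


Part = 49%, Remainder = 51%
Ratio = 49:51
GCD(49, 51) = 1
Simplify: 49:51 = 49:51

49:51


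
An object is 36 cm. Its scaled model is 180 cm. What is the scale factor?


Original length = 36 cm
Scaled length = 180 cm
Scale factor = 180 / 36
= 5

5


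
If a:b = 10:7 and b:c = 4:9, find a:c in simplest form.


Given a:b = 10:7 and b:c = 4:9
Make b consistent. Multiply first ratio by 4: a:b = 40:28
Multiply second ratio by 7: b:c = 28:63
Now b = 28 in both, so a:b:c = 40:28:63
Therefore a:c = 40:63
Simplify by GCD: a:c = 40:63

40:63


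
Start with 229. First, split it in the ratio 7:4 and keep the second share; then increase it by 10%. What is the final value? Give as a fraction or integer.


Start with 229.
Step 1: Split 7:4, second share = 229 * 4/11 = 916/11
Step 2: Increase by 10%: 916/11 * 110/100 = 458/5
Final result = 458/5

458/5


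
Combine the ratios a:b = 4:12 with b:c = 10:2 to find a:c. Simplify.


Given a:b = 4:12 and b:c = 10:2
Make b consistent. Multiply first ratio by 10: a:b = 40:120
Multiply second ratio by 12: b:c = 120:24
Now b = 120 in both, so a:b:c = 40:120:24
Therefore a:c = 40:24
Simplify by GCD: a:c = 5:3

5:3


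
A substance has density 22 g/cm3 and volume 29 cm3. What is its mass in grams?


Using mass = density * volume
Density = 22 g/cm3
Volume = 29 cm3
Mass = 22 * 29
= 638 g

638


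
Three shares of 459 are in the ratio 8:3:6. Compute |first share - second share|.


Total parts = 8 + 3 + 6 = 17
Value per part = 459 / 17 = 27
Shares: 8*27=216, 3*27=81, 6*27=162
First share = 216, second share = 81
Difference = |216 - 81| = 135

135


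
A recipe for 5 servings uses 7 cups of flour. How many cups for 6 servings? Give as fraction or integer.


Original: 7 cups for 5 servings
Target servings = 6
Scaling factor = 6/5
New amount = 7 * 6/5
= 42/5
= 42/5 cups

42/5


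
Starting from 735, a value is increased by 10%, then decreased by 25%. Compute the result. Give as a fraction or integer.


Start: 735
Step 1: increase by 10% => multiply by 110/100
  735 * 110/100 = 1617/2
Step 2: decrease by 25% => multiply by 75/100
  1617/2 * 75/100 = 4851/8
Final value = 4851/8

4851/8


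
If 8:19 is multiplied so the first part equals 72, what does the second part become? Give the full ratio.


Original ratio: 8:19
First term target: 72
Scale factor = 72 / 8 = 9
Multiply second term: 19 * 9 = 171
Equivalent ratio = 72:171

72:171


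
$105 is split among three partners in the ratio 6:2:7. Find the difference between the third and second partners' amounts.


Total parts = 6 + 2 + 7 = 15
Value per part = 105 / 15 = 7
Shares: 6*7=42, 2*7=14, 7*7=49
Third share = 49, second share = 14
Difference = |49 - 14| = 35

35


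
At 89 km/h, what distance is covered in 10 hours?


Using distance = speed * time
Speed = 89 km/h
Time = 10 hours
Distance = 89 * 10
= 890 km

890


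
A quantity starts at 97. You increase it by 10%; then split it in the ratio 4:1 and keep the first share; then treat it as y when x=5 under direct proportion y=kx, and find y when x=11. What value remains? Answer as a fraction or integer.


Start with 97.
Step 1: Increase by 10%: 97 * 110/100 = 1067/10
Step 2: Split 4:1, first share = 1067/10 * 4/5 = 2134/25
Step 3: Direct prop: k = (2134/25)/5; new y = k*11 = 2134/25*11/5 = 23474/125
Final result = 23474/125

23474/125


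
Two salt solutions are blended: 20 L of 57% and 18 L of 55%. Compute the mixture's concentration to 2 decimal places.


Solute in mixture 1 = 57% of 20 L = 20*57/100 = 57/5 L
Solute in mixture 2 = 55% of 18 L = 18*55/100 = 99/10 L
Total solute = 57/5 + 99/10 = 213/10 L
Total volume = 20 + 18 = 38 L
Final concentration = 213/10/38 * 100 = 56.05%

56.05


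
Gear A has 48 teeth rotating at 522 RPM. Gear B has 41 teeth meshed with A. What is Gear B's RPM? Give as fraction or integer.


Gear ratio: teeth_A * RPM_A = teeth_B * RPM_B
48 * 522 = 41 * RPM_B
25056 = 41 * RPM_B
RPM_B = 25056 / 41
RPM_B = 25056/41

25056/41


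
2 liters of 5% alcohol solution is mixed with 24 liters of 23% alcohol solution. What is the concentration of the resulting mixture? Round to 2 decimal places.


Solute in mixture 1 = 5% of 2 L = 2*5/100 = 1/10 L
Solute in mixture 2 = 23% of 24 L = 24*23/100 = 138/25 L
Total solute = 1/10 + 138/25 = 281/50 L
Total volume = 2 + 24 = 26 L
Final concentration = 281/50/26 * 100 = 21.62%

21.62


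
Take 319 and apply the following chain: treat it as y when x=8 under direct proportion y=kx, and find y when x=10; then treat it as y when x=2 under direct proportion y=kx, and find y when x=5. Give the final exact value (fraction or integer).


Start with 319.
Step 1: Direct prop: k = (319)/8; new y = k*10 = 319*10/8 = 1595/4
Step 2: Direct prop: k = (1595/4)/2; new y = k*5 = 1595/4*5/2 = 7975/8
Final result = 7975/8

7975/8


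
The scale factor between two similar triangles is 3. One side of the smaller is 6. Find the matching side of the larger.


Similar triangles have proportional sides
Scale factor = 3
Smaller side = 6
Corresponding larger side = 6 * 3
= 18

18


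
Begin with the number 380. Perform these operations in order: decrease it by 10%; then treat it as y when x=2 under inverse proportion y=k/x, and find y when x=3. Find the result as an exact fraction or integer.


Start with 380.
Step 1: Decrease by 10%: 380 * 90/100 = 342
Step 2: Inverse prop: k = (342)*2; new y = k/3 = 342*2/3 = 228
Final result = 228

228


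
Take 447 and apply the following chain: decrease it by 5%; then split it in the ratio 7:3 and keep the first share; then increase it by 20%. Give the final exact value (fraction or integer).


Start with 447.
Step 1: Decrease by 5%: 447 * 95/100 = 8493/20
Step 2: Split 7:3, first share = 8493/20 * 7/10 = 59451/200
Step 3: Increase by 20%: 59451/200 * 120/100 = 178353/500
Final result = 178353/500

178353/500


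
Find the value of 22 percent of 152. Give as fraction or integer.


Compute 22% of 152
Convert percentage: 22% = 22/100
Multiply: 152 * 22/100
= 3344/100
= 836/25

836/25


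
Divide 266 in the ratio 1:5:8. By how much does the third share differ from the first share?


Total parts = 1 + 5 + 8 = 14
Value per part = 266 / 14 = 19
Shares: 1*19=19, 5*19=95, 8*19=152
Third share = 152, first share = 19
Difference = |152 - 19| = 133

133


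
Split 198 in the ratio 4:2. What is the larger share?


Total parts = 4 + 2 = 6
Value per part = 198 / 6 = 33
First share = 4 * 33 = 132
Second share = 2 * 33 = 66
Larger share = 132

132


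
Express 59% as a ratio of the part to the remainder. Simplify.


Part = 59%, Remainder = 41%
Ratio = 59:41
GCD(59, 41) = 1
Simplify: 59:41 = 59:41

59:41


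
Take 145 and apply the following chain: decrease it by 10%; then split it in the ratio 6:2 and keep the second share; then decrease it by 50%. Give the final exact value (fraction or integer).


Start with 145.
Step 1: Decrease by 10%: 145 * 90/100 = 261/2
Step 2: Split 6:2, second share = 261/2 * 2/8 = 261/8
Step 3: Decrease by 50%: 261/8 * 50/100 = 261/16
Final result = 261/16

261/16


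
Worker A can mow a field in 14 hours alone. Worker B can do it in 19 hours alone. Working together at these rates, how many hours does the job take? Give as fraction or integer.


Rate of A = 1/14 job per hour
Rate of B = 1/19 job per hour
Combined rate = 1/14 + 1/19
Find common denominator: (19 + 14)/(14*19) = 33/266
Combined rate = 33/266 job per hour
Time together = 1 / (33/266) = 266/33 hours

266/33


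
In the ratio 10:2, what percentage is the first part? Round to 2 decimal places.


Total parts = 10 + 2 = 12
First part fraction = 10/12
Percentage = (10/12) * 100
= 0.833333 * 100
= 83.33%

83.33


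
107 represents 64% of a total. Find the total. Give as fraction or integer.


Given: 107 is 64% of the whole
Set up: 107 = 64/100 * whole
whole = 107 * 100 / 64
whole = 10700 / 64
whole = 2675/16

2675/16


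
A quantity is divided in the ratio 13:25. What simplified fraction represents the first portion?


Total parts = 13 + 25 = 38
First part fraction = 13/38
Simplify: 13/38 = 13/38

13/38


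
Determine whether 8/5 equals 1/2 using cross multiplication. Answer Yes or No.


Cross multiply to check 8/5 = 1/2
Left cross product: 8 * 2 = 16
Right cross product: 5 * 1 = 5
16 != 5
Not equal, so proportions differ => No

No
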